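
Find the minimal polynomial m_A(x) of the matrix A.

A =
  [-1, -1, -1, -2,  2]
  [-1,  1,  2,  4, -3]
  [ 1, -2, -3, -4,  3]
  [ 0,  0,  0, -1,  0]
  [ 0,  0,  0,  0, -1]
x^3 + 3*x^2 + 3*x + 1

The characteristic polynomial is χ_A(x) = (x + 1)^5, so the eigenvalues are known. The minimal polynomial is
  m_A(x) = Π_λ (x − λ)^{k_λ}
where k_λ is the size of the *largest* Jordan block for λ (equivalently, the smallest k with (A − λI)^k v = 0 for every generalised eigenvector v of λ).

  λ = -1: largest Jordan block has size 3, contributing (x + 1)^3

So m_A(x) = (x + 1)^3 = x^3 + 3*x^2 + 3*x + 1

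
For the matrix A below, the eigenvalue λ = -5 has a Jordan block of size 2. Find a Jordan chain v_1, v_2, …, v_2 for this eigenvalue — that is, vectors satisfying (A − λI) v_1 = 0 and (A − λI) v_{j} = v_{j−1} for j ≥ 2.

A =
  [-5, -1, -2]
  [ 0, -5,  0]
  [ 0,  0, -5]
A Jordan chain for λ = -5 of length 2:
v_1 = (-1, 0, 0)ᵀ
v_2 = (0, 1, 0)ᵀ

Let N = A − (-5)·I. We want v_2 with N^2 v_2 = 0 but N^1 v_2 ≠ 0; then v_{j-1} := N · v_j for j = 2, …, 2.

Pick v_2 = (0, 1, 0)ᵀ.
Then v_1 = N · v_2 = (-1, 0, 0)ᵀ.

Sanity check: (A − (-5)·I) v_1 = (0, 0, 0)ᵀ = 0. ✓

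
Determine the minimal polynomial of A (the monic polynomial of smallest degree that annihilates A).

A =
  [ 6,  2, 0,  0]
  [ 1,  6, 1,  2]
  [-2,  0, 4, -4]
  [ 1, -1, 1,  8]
x^3 - 18*x^2 + 108*x - 216

The characteristic polynomial is χ_A(x) = (x - 6)^4, so the eigenvalues are known. The minimal polynomial is
  m_A(x) = Π_λ (x − λ)^{k_λ}
where k_λ is the size of the *largest* Jordan block for λ (equivalently, the smallest k with (A − λI)^k v = 0 for every generalised eigenvector v of λ).

  λ = 6: largest Jordan block has size 3, contributing (x − 6)^3

So m_A(x) = (x - 6)^3 = x^3 - 18*x^2 + 108*x - 216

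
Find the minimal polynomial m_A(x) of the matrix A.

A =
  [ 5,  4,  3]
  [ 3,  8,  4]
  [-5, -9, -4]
x^3 - 9*x^2 + 27*x - 27

The characteristic polynomial is χ_A(x) = (x - 3)^3, so the eigenvalues are known. The minimal polynomial is
  m_A(x) = Π_λ (x − λ)^{k_λ}
where k_λ is the size of the *largest* Jordan block for λ (equivalently, the smallest k with (A − λI)^k v = 0 for every generalised eigenvector v of λ).

  λ = 3: largest Jordan block has size 3, contributing (x − 3)^3

So m_A(x) = (x - 3)^3 = x^3 - 9*x^2 + 27*x - 27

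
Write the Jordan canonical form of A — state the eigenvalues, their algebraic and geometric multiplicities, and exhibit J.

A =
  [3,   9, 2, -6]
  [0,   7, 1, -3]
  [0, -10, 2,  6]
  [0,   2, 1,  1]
J_3(3) ⊕ J_1(4)

The characteristic polynomial is
  det(x·I − A) = x^4 - 13*x^3 + 63*x^2 - 135*x + 108 = (x - 4)*(x - 3)^3

Eigenvalues and multiplicities (the geometric multiplicity of λ is n − rank(A − λI), which equals the number of Jordan blocks for λ):
  λ = 3: algebraic multiplicity = 3, geometric multiplicity = 1
  λ = 4: algebraic multiplicity = 1, geometric multiplicity = 1

Determining the block sizes for each eigenvalue:
  λ = 3: one block (gm = 1), so the single block has size am = 3 → block sizes [3]
  λ = 4: one block (gm = 1), so the single block has size am = 1 → block sizes [1]

Assembling the blocks gives a Jordan form
J =
  [3, 1, 0, 0]
  [0, 3, 1, 0]
  [0, 0, 3, 0]
  [0, 0, 0, 4]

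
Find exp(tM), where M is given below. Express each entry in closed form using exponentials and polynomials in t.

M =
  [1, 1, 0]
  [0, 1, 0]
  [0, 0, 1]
e^{tM} =
  [exp(t), t*exp(t), 0]
  [0, exp(t), 0]
  [0, 0, exp(t)]

Strategy: write M = P · J · P⁻¹ where J is a Jordan canonical form, so e^{tM} = P · e^{tJ} · P⁻¹, and e^{tJ} can be computed block-by-block.

M has Jordan form
J =
  [1, 1, 0]
  [0, 1, 0]
  [0, 0, 1]
(up to reordering of blocks).

Per-block formulas:
  For a 1×1 block at λ = 1: exp(t · [1]) = [e^(1t)].
  For a 2×2 Jordan block J_2(1): exp(t · J_2(1)) = e^(1t)·(I + t·N), where N is the 2×2 nilpotent shift.

After assembling e^{tJ} and conjugating by P, we get:

e^{tM} =
  [exp(t), t*exp(t), 0]
  [0, exp(t), 0]
  [0, 0, exp(t)]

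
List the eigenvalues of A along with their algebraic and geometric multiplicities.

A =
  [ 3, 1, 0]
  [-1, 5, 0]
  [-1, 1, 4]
λ = 4: alg = 3, geom = 2

Step 1 — factor the characteristic polynomial to read off the algebraic multiplicities:
  χ_A(x) = (x - 4)^3

Step 2 — compute geometric multiplicities via the rank-nullity identity g(λ) = n − rank(A − λI):
  rank(A − (4)·I) = 1, so dim ker(A − (4)·I) = n − 1 = 2

Summary:
  λ = 4: algebraic multiplicity = 3, geometric multiplicity = 2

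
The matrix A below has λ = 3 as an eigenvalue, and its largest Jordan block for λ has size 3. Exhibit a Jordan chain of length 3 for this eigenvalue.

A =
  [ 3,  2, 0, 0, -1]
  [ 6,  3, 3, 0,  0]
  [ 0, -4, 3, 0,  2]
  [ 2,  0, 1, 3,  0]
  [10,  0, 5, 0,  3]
A Jordan chain for λ = 3 of length 3:
v_1 = (2, 0, -4, 0, 0)ᵀ
v_2 = (0, 6, 0, 2, 10)ᵀ
v_3 = (1, 0, 0, 0, 0)ᵀ

Let N = A − (3)·I. We want v_3 with N^3 v_3 = 0 but N^2 v_3 ≠ 0; then v_{j-1} := N · v_j for j = 3, …, 2.

Pick v_3 = (1, 0, 0, 0, 0)ᵀ.
Then v_2 = N · v_3 = (0, 6, 0, 2, 10)ᵀ.
Then v_1 = N · v_2 = (2, 0, -4, 0, 0)ᵀ.

Sanity check: (A − (3)·I) v_1 = (0, 0, 0, 0, 0)ᵀ = 0. ✓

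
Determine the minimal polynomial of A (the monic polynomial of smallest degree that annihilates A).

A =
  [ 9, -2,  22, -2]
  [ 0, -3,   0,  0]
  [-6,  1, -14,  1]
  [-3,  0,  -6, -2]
x^3 + 7*x^2 + 16*x + 12

The characteristic polynomial is χ_A(x) = (x + 2)^2*(x + 3)^2, so the eigenvalues are known. The minimal polynomial is
  m_A(x) = Π_λ (x − λ)^{k_λ}
where k_λ is the size of the *largest* Jordan block for λ (equivalently, the smallest k with (A − λI)^k v = 0 for every generalised eigenvector v of λ).

  λ = -3: largest Jordan block has size 1, contributing (x + 3)
  λ = -2: largest Jordan block has size 2, contributing (x + 2)^2

So m_A(x) = (x + 2)^2*(x + 3) = x^3 + 7*x^2 + 16*x + 12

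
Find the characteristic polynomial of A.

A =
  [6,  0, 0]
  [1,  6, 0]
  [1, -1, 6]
x^3 - 18*x^2 + 108*x - 216

Expanding det(x·I − A) (e.g. by cofactor expansion or by noting that A is similar to its Jordan form J, which has the same characteristic polynomial as A) gives
  χ_A(x) = x^3 - 18*x^2 + 108*x - 216
which factors as (x - 6)^3. The eigenvalues (with algebraic multiplicities) are λ = 6 with multiplicity 3.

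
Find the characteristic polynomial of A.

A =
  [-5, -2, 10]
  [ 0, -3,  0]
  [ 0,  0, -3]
x^3 + 11*x^2 + 39*x + 45

Expanding det(x·I − A) (e.g. by cofactor expansion or by noting that A is similar to its Jordan form J, which has the same characteristic polynomial as A) gives
  χ_A(x) = x^3 + 11*x^2 + 39*x + 45
which factors as (x + 3)^2*(x + 5). The eigenvalues (with algebraic multiplicities) are λ = -5 with multiplicity 1, λ = -3 with multiplicity 2.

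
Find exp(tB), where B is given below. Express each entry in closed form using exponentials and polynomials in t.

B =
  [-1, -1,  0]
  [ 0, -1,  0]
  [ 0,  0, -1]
e^{tB} =
  [exp(-t), -t*exp(-t), 0]
  [0, exp(-t), 0]
  [0, 0, exp(-t)]

Strategy: write B = P · J · P⁻¹ where J is a Jordan canonical form, so e^{tB} = P · e^{tJ} · P⁻¹, and e^{tJ} can be computed block-by-block.

B has Jordan form
J =
  [-1,  1,  0]
  [ 0, -1,  0]
  [ 0,  0, -1]
(up to reordering of blocks).

Per-block formulas:
  For a 1×1 block at λ = -1: exp(t · [-1]) = [e^(-1t)].
  For a 2×2 Jordan block J_2(-1): exp(t · J_2(-1)) = e^(-1t)·(I + t·N), where N is the 2×2 nilpotent shift.

After assembling e^{tJ} and conjugating by P, we get:

e^{tB} =
  [exp(-t), -t*exp(-t), 0]
  [0, exp(-t), 0]
  [0, 0, exp(-t)]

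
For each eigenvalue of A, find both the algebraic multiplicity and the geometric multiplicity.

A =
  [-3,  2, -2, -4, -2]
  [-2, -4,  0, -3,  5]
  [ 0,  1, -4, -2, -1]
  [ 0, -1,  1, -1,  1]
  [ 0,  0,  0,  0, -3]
λ = -3: alg = 5, geom = 3

Step 1 — factor the characteristic polynomial to read off the algebraic multiplicities:
  χ_A(x) = (x + 3)^5

Step 2 — compute geometric multiplicities via the rank-nullity identity g(λ) = n − rank(A − λI):
  rank(A − (-3)·I) = 2, so dim ker(A − (-3)·I) = n − 2 = 3

Summary:
  λ = -3: algebraic multiplicity = 5, geometric multiplicity = 3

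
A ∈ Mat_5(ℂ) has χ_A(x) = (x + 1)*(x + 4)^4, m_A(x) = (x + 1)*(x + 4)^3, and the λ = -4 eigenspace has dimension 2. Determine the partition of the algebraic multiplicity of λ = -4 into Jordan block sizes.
Block sizes for λ = -4: [3, 1]

Step 1 — from the characteristic polynomial, algebraic multiplicity of λ = -4 is 4. From dim ker(A − (-4)·I) = 2, there are exactly 2 Jordan blocks for λ = -4.
Step 2 — from the minimal polynomial, the factor (x + 4)^3 tells us the largest block for λ = -4 has size 3.
Step 3 — with total size 4, 2 blocks, and largest block 3, the block sizes (in nonincreasing order) are [3, 1].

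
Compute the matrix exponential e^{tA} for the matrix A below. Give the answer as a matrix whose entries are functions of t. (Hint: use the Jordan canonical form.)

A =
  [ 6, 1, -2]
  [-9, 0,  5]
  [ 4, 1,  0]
e^{tA} =
  [-t^2*exp(2*t)/2 + 4*t*exp(2*t) + exp(2*t), t*exp(2*t), t^2*exp(2*t)/2 - 2*t*exp(2*t)]
  [t^2*exp(2*t) - 9*t*exp(2*t), -2*t*exp(2*t) + exp(2*t), -t^2*exp(2*t) + 5*t*exp(2*t)]
  [-t^2*exp(2*t)/2 + 4*t*exp(2*t), t*exp(2*t), t^2*exp(2*t)/2 - 2*t*exp(2*t) + exp(2*t)]

Strategy: write A = P · J · P⁻¹ where J is a Jordan canonical form, so e^{tA} = P · e^{tJ} · P⁻¹, and e^{tJ} can be computed block-by-block.

A has Jordan form
J =
  [2, 1, 0]
  [0, 2, 1]
  [0, 0, 2]
(up to reordering of blocks).

Per-block formulas:
  For a 3×3 Jordan block J_3(2): exp(t · J_3(2)) = e^(2t)·(I + t·N + (t^2/2)·N^2), where N is the 3×3 nilpotent shift.

After assembling e^{tJ} and conjugating by P, we get:

e^{tA} =
  [-t^2*exp(2*t)/2 + 4*t*exp(2*t) + exp(2*t), t*exp(2*t), t^2*exp(2*t)/2 - 2*t*exp(2*t)]
  [t^2*exp(2*t) - 9*t*exp(2*t), -2*t*exp(2*t) + exp(2*t), -t^2*exp(2*t) + 5*t*exp(2*t)]
  [-t^2*exp(2*t)/2 + 4*t*exp(2*t), t*exp(2*t), t^2*exp(2*t)/2 - 2*t*exp(2*t) + exp(2*t)]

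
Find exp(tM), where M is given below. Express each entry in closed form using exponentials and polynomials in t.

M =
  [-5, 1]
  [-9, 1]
e^{tM} =
  [-3*t*exp(-2*t) + exp(-2*t), t*exp(-2*t)]
  [-9*t*exp(-2*t), 3*t*exp(-2*t) + exp(-2*t)]

Strategy: write M = P · J · P⁻¹ where J is a Jordan canonical form, so e^{tM} = P · e^{tJ} · P⁻¹, and e^{tJ} can be computed block-by-block.

M has Jordan form
J =
  [-2,  1]
  [ 0, -2]
(up to reordering of blocks).

Per-block formulas:
  For a 2×2 Jordan block J_2(-2): exp(t · J_2(-2)) = e^(-2t)·(I + t·N), where N is the 2×2 nilpotent shift.

After assembling e^{tJ} and conjugating by P, we get:

e^{tM} =
  [-3*t*exp(-2*t) + exp(-2*t), t*exp(-2*t)]
  [-9*t*exp(-2*t), 3*t*exp(-2*t) + exp(-2*t)]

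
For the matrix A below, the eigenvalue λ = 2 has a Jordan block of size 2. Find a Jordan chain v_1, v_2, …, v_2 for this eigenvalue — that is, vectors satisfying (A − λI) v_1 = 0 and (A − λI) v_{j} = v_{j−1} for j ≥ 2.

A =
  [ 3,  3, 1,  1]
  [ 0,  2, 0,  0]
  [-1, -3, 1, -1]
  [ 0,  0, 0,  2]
A Jordan chain for λ = 2 of length 2:
v_1 = (1, 0, -1, 0)ᵀ
v_2 = (1, 0, 0, 0)ᵀ

Let N = A − (2)·I. We want v_2 with N^2 v_2 = 0 but N^1 v_2 ≠ 0; then v_{j-1} := N · v_j for j = 2, …, 2.

Pick v_2 = (1, 0, 0, 0)ᵀ.
Then v_1 = N · v_2 = (1, 0, -1, 0)ᵀ.

Sanity check: (A − (2)·I) v_1 = (0, 0, 0, 0)ᵀ = 0. ✓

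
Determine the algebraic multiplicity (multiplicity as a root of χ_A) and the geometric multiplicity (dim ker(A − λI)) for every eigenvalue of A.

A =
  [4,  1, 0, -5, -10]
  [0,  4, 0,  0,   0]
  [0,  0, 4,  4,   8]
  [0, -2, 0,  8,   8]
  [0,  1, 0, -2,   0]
λ = 4: alg = 5, geom = 3

Step 1 — factor the characteristic polynomial to read off the algebraic multiplicities:
  χ_A(x) = (x - 4)^5

Step 2 — compute geometric multiplicities via the rank-nullity identity g(λ) = n − rank(A − λI):
  rank(A − (4)·I) = 2, so dim ker(A − (4)·I) = n − 2 = 3

Summary:
  λ = 4: algebraic multiplicity = 5, geometric multiplicity = 3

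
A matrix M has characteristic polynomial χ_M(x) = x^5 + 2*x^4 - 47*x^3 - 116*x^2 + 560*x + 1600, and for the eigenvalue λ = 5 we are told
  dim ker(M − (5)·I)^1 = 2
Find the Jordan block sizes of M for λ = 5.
Block sizes for λ = 5: [1, 1]

From the dimensions of kernels of powers, the number of Jordan blocks of size at least j is d_j − d_{j−1} where d_j = dim ker(N^j) (with d_0 = 0). Computing the differences gives [2].
The number of blocks of size exactly k is (#blocks of size ≥ k) − (#blocks of size ≥ k + 1), so the partition is: 2 block(s) of size 1.
In nonincreasing order the block sizes are [1, 1].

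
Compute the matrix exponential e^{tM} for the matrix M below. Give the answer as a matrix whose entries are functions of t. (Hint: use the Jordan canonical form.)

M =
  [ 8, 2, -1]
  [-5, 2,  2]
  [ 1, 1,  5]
e^{tM} =
  [-t^2*exp(5*t) + 3*t*exp(5*t) + exp(5*t), -t^2*exp(5*t)/2 + 2*t*exp(5*t), t^2*exp(5*t)/2 - t*exp(5*t)]
  [t^2*exp(5*t) - 5*t*exp(5*t), t^2*exp(5*t)/2 - 3*t*exp(5*t) + exp(5*t), -t^2*exp(5*t)/2 + 2*t*exp(5*t)]
  [-t^2*exp(5*t) + t*exp(5*t), -t^2*exp(5*t)/2 + t*exp(5*t), t^2*exp(5*t)/2 + exp(5*t)]

Strategy: write M = P · J · P⁻¹ where J is a Jordan canonical form, so e^{tM} = P · e^{tJ} · P⁻¹, and e^{tJ} can be computed block-by-block.

M has Jordan form
J =
  [5, 1, 0]
  [0, 5, 1]
  [0, 0, 5]
(up to reordering of blocks).

Per-block formulas:
  For a 3×3 Jordan block J_3(5): exp(t · J_3(5)) = e^(5t)·(I + t·N + (t^2/2)·N^2), where N is the 3×3 nilpotent shift.

After assembling e^{tJ} and conjugating by P, we get:

e^{tM} =
  [-t^2*exp(5*t) + 3*t*exp(5*t) + exp(5*t), -t^2*exp(5*t)/2 + 2*t*exp(5*t), t^2*exp(5*t)/2 - t*exp(5*t)]
  [t^2*exp(5*t) - 5*t*exp(5*t), t^2*exp(5*t)/2 - 3*t*exp(5*t) + exp(5*t), -t^2*exp(5*t)/2 + 2*t*exp(5*t)]
  [-t^2*exp(5*t) + t*exp(5*t), -t^2*exp(5*t)/2 + t*exp(5*t), t^2*exp(5*t)/2 + exp(5*t)]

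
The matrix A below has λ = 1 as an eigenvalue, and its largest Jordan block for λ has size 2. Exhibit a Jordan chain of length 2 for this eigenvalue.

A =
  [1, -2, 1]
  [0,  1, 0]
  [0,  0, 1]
A Jordan chain for λ = 1 of length 2:
v_1 = (-2, 0, 0)ᵀ
v_2 = (0, 1, 0)ᵀ

Let N = A − (1)·I. We want v_2 with N^2 v_2 = 0 but N^1 v_2 ≠ 0; then v_{j-1} := N · v_j for j = 2, …, 2.

Pick v_2 = (0, 1, 0)ᵀ.
Then v_1 = N · v_2 = (-2, 0, 0)ᵀ.

Sanity check: (A − (1)·I) v_1 = (0, 0, 0)ᵀ = 0. ✓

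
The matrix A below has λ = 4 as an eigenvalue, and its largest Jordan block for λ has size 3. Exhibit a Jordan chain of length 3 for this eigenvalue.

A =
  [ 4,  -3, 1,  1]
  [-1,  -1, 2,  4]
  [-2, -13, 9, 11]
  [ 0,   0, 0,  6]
A Jordan chain for λ = 4 of length 3:
v_1 = (1, 1, 3, 0)ᵀ
v_2 = (0, -1, -2, 0)ᵀ
v_3 = (1, 0, 0, 0)ᵀ

Let N = A − (4)·I. We want v_3 with N^3 v_3 = 0 but N^2 v_3 ≠ 0; then v_{j-1} := N · v_j for j = 3, …, 2.

Pick v_3 = (1, 0, 0, 0)ᵀ.
Then v_2 = N · v_3 = (0, -1, -2, 0)ᵀ.
Then v_1 = N · v_2 = (1, 1, 3, 0)ᵀ.

Sanity check: (A − (4)·I) v_1 = (0, 0, 0, 0)ᵀ = 0. ✓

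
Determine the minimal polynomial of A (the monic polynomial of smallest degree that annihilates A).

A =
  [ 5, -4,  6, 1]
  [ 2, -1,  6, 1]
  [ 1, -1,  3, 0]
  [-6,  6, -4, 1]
x^4 - 8*x^3 + 22*x^2 - 24*x + 9

The characteristic polynomial is χ_A(x) = (x - 3)^2*(x - 1)^2, so the eigenvalues are known. The minimal polynomial is
  m_A(x) = Π_λ (x − λ)^{k_λ}
where k_λ is the size of the *largest* Jordan block for λ (equivalently, the smallest k with (A − λI)^k v = 0 for every generalised eigenvector v of λ).

  λ = 1: largest Jordan block has size 2, contributing (x − 1)^2
  λ = 3: largest Jordan block has size 2, contributing (x − 3)^2

So m_A(x) = (x - 3)^2*(x - 1)^2 = x^4 - 8*x^3 + 22*x^2 - 24*x + 9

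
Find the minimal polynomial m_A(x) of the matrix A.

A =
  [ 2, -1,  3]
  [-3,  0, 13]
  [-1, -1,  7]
x^3 - 9*x^2 + 27*x - 27

The characteristic polynomial is χ_A(x) = (x - 3)^3, so the eigenvalues are known. The minimal polynomial is
  m_A(x) = Π_λ (x − λ)^{k_λ}
where k_λ is the size of the *largest* Jordan block for λ (equivalently, the smallest k with (A − λI)^k v = 0 for every generalised eigenvector v of λ).

  λ = 3: largest Jordan block has size 3, contributing (x − 3)^3

So m_A(x) = (x - 3)^3 = x^3 - 9*x^2 + 27*x - 27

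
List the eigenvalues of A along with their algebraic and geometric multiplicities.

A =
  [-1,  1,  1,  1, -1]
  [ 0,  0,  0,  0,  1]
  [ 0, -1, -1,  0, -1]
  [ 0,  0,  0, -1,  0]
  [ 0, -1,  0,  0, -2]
λ = -1: alg = 5, geom = 3

Step 1 — factor the characteristic polynomial to read off the algebraic multiplicities:
  χ_A(x) = (x + 1)^5

Step 2 — compute geometric multiplicities via the rank-nullity identity g(λ) = n − rank(A − λI):
  rank(A − (-1)·I) = 2, so dim ker(A − (-1)·I) = n − 2 = 3

Summary:
  λ = -1: algebraic multiplicity = 5, geometric multiplicity = 3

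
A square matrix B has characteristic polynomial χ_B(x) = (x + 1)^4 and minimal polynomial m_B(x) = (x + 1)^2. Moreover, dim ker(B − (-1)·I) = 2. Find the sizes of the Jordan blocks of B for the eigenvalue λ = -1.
Block sizes for λ = -1: [2, 2]

Step 1 — from the characteristic polynomial, algebraic multiplicity of λ = -1 is 4. From dim ker(B − (-1)·I) = 2, there are exactly 2 Jordan blocks for λ = -1.
Step 2 — from the minimal polynomial, the factor (x + 1)^2 tells us the largest block for λ = -1 has size 2.
Step 3 — with total size 4, 2 blocks, and largest block 2, the block sizes (in nonincreasing order) are [2, 2].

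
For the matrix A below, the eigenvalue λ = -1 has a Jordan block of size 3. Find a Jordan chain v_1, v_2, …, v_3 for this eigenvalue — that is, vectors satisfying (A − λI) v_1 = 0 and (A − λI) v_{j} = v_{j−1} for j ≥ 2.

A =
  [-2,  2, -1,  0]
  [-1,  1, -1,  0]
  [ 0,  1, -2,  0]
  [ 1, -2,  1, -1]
A Jordan chain for λ = -1 of length 3:
v_1 = (-1, -1, -1, 1)ᵀ
v_2 = (-1, -1, 0, 1)ᵀ
v_3 = (1, 0, 0, 0)ᵀ

Let N = A − (-1)·I. We want v_3 with N^3 v_3 = 0 but N^2 v_3 ≠ 0; then v_{j-1} := N · v_j for j = 3, …, 2.

Pick v_3 = (1, 0, 0, 0)ᵀ.
Then v_2 = N · v_3 = (-1, -1, 0, 1)ᵀ.
Then v_1 = N · v_2 = (-1, -1, -1, 1)ᵀ.

Sanity check: (A − (-1)·I) v_1 = (0, 0, 0, 0)ᵀ = 0. ✓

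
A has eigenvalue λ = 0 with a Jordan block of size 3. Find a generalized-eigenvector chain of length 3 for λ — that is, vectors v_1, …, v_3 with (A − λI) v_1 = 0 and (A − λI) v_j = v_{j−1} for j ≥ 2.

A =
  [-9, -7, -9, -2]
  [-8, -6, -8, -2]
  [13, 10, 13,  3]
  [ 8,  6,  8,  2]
A Jordan chain for λ = 0 of length 3:
v_1 = (4, 0, -4, 0)ᵀ
v_2 = (-9, -8, 13, 8)ᵀ
v_3 = (1, 0, 0, 0)ᵀ

Let N = A − (0)·I. We want v_3 with N^3 v_3 = 0 but N^2 v_3 ≠ 0; then v_{j-1} := N · v_j for j = 3, …, 2.

Pick v_3 = (1, 0, 0, 0)ᵀ.
Then v_2 = N · v_3 = (-9, -8, 13, 8)ᵀ.
Then v_1 = N · v_2 = (4, 0, -4, 0)ᵀ.

Sanity check: (A − (0)·I) v_1 = (0, 0, 0, 0)ᵀ = 0. ✓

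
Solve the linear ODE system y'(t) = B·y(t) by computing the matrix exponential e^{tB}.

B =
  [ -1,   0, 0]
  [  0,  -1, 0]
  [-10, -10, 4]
e^{tB} =
  [exp(-t), 0, 0]
  [0, exp(-t), 0]
  [-2*exp(4*t) + 2*exp(-t), -2*exp(4*t) + 2*exp(-t), exp(4*t)]

Strategy: write B = P · J · P⁻¹ where J is a Jordan canonical form, so e^{tB} = P · e^{tJ} · P⁻¹, and e^{tJ} can be computed block-by-block.

B has Jordan form
J =
  [-1,  0, 0]
  [ 0, -1, 0]
  [ 0,  0, 4]
(up to reordering of blocks).

Per-block formulas:
  For a 1×1 block at λ = -1: exp(t · [-1]) = [e^(-1t)].
  For a 1×1 block at λ = 4: exp(t · [4]) = [e^(4t)].

After assembling e^{tJ} and conjugating by P, we get:

e^{tB} =
  [exp(-t), 0, 0]
  [0, exp(-t), 0]
  [-2*exp(4*t) + 2*exp(-t), -2*exp(4*t) + 2*exp(-t), exp(4*t)]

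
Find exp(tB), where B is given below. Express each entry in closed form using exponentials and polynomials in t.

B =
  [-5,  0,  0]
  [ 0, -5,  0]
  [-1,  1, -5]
e^{tB} =
  [exp(-5*t), 0, 0]
  [0, exp(-5*t), 0]
  [-t*exp(-5*t), t*exp(-5*t), exp(-5*t)]

Strategy: write B = P · J · P⁻¹ where J is a Jordan canonical form, so e^{tB} = P · e^{tJ} · P⁻¹, and e^{tJ} can be computed block-by-block.

B has Jordan form
J =
  [-5,  1,  0]
  [ 0, -5,  0]
  [ 0,  0, -5]
(up to reordering of blocks).

Per-block formulas:
  For a 2×2 Jordan block J_2(-5): exp(t · J_2(-5)) = e^(-5t)·(I + t·N), where N is the 2×2 nilpotent shift.
  For a 1×1 block at λ = -5: exp(t · [-5]) = [e^(-5t)].

After assembling e^{tJ} and conjugating by P, we get:

e^{tB} =
  [exp(-5*t), 0, 0]
  [0, exp(-5*t), 0]
  [-t*exp(-5*t), t*exp(-5*t), exp(-5*t)]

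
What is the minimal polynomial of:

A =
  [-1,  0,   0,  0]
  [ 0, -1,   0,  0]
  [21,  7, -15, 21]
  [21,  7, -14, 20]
x^2 - 5*x - 6

The characteristic polynomial is χ_A(x) = (x - 6)*(x + 1)^3, so the eigenvalues are known. The minimal polynomial is
  m_A(x) = Π_λ (x − λ)^{k_λ}
where k_λ is the size of the *largest* Jordan block for λ (equivalently, the smallest k with (A − λI)^k v = 0 for every generalised eigenvector v of λ).

  λ = -1: largest Jordan block has size 1, contributing (x + 1)
  λ = 6: largest Jordan block has size 1, contributing (x − 6)

So m_A(x) = (x - 6)*(x + 1) = x^2 - 5*x - 6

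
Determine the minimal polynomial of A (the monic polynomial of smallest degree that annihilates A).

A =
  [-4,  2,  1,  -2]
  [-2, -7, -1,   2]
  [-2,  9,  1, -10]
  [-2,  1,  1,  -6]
x^3 + 12*x^2 + 48*x + 64

The characteristic polynomial is χ_A(x) = (x + 4)^4, so the eigenvalues are known. The minimal polynomial is
  m_A(x) = Π_λ (x − λ)^{k_λ}
where k_λ is the size of the *largest* Jordan block for λ (equivalently, the smallest k with (A − λI)^k v = 0 for every generalised eigenvector v of λ).

  λ = -4: largest Jordan block has size 3, contributing (x + 4)^3

So m_A(x) = (x + 4)^3 = x^3 + 12*x^2 + 48*x + 64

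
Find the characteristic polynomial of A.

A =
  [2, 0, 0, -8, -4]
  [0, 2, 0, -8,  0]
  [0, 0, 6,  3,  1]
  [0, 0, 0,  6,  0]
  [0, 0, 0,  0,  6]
x^5 - 22*x^4 + 184*x^3 - 720*x^2 + 1296*x - 864

Expanding det(x·I − A) (e.g. by cofactor expansion or by noting that A is similar to its Jordan form J, which has the same characteristic polynomial as A) gives
  χ_A(x) = x^5 - 22*x^4 + 184*x^3 - 720*x^2 + 1296*x - 864
which factors as (x - 6)^3*(x - 2)^2. The eigenvalues (with algebraic multiplicities) are λ = 2 with multiplicity 2, λ = 6 with multiplicity 3.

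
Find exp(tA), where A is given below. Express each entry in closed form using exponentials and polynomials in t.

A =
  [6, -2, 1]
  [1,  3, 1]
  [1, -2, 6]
e^{tA} =
  [t*exp(5*t) + exp(5*t), -2*t*exp(5*t), t*exp(5*t)]
  [t*exp(5*t), -2*t*exp(5*t) + exp(5*t), t*exp(5*t)]
  [t*exp(5*t), -2*t*exp(5*t), t*exp(5*t) + exp(5*t)]

Strategy: write A = P · J · P⁻¹ where J is a Jordan canonical form, so e^{tA} = P · e^{tJ} · P⁻¹, and e^{tJ} can be computed block-by-block.

A has Jordan form
J =
  [5, 1, 0]
  [0, 5, 0]
  [0, 0, 5]
(up to reordering of blocks).

Per-block formulas:
  For a 2×2 Jordan block J_2(5): exp(t · J_2(5)) = e^(5t)·(I + t·N), where N is the 2×2 nilpotent shift.
  For a 1×1 block at λ = 5: exp(t · [5]) = [e^(5t)].

After assembling e^{tJ} and conjugating by P, we get:

e^{tA} =
  [t*exp(5*t) + exp(5*t), -2*t*exp(5*t), t*exp(5*t)]
  [t*exp(5*t), -2*t*exp(5*t) + exp(5*t), t*exp(5*t)]
  [t*exp(5*t), -2*t*exp(5*t), t*exp(5*t) + exp(5*t)]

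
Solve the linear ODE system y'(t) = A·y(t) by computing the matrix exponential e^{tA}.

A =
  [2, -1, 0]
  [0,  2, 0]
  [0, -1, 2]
e^{tA} =
  [exp(2*t), -t*exp(2*t), 0]
  [0, exp(2*t), 0]
  [0, -t*exp(2*t), exp(2*t)]

Strategy: write A = P · J · P⁻¹ where J is a Jordan canonical form, so e^{tA} = P · e^{tJ} · P⁻¹, and e^{tJ} can be computed block-by-block.

A has Jordan form
J =
  [2, 1, 0]
  [0, 2, 0]
  [0, 0, 2]
(up to reordering of blocks).

Per-block formulas:
  For a 2×2 Jordan block J_2(2): exp(t · J_2(2)) = e^(2t)·(I + t·N), where N is the 2×2 nilpotent shift.
  For a 1×1 block at λ = 2: exp(t · [2]) = [e^(2t)].

After assembling e^{tJ} and conjugating by P, we get:

e^{tA} =
  [exp(2*t), -t*exp(2*t), 0]
  [0, exp(2*t), 0]
  [0, -t*exp(2*t), exp(2*t)]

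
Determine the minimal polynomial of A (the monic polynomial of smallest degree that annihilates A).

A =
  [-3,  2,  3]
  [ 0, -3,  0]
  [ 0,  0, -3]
x^2 + 6*x + 9

The characteristic polynomial is χ_A(x) = (x + 3)^3, so the eigenvalues are known. The minimal polynomial is
  m_A(x) = Π_λ (x − λ)^{k_λ}
where k_λ is the size of the *largest* Jordan block for λ (equivalently, the smallest k with (A − λI)^k v = 0 for every generalised eigenvector v of λ).

  λ = -3: largest Jordan block has size 2, contributing (x + 3)^2

So m_A(x) = (x + 3)^2 = x^2 + 6*x + 9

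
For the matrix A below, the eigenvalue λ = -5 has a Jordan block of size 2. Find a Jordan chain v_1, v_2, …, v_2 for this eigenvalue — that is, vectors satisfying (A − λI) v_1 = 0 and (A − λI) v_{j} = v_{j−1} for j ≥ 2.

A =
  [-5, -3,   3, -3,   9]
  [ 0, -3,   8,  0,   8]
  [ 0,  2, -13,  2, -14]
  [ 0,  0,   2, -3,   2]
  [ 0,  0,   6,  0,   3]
A Jordan chain for λ = -5 of length 2:
v_1 = (3, 8, -8, 2, 6)ᵀ
v_2 = (0, 0, 1, 0, 0)ᵀ

Let N = A − (-5)·I. We want v_2 with N^2 v_2 = 0 but N^1 v_2 ≠ 0; then v_{j-1} := N · v_j for j = 2, …, 2.

Pick v_2 = (0, 0, 1, 0, 0)ᵀ.
Then v_1 = N · v_2 = (3, 8, -8, 2, 6)ᵀ.

Sanity check: (A − (-5)·I) v_1 = (0, 0, 0, 0, 0)ᵀ = 0. ✓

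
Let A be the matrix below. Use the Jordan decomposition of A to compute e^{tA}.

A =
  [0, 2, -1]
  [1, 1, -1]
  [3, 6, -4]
e^{tA} =
  [t*exp(-t) + exp(-t), 2*t*exp(-t), -t*exp(-t)]
  [t*exp(-t), 2*t*exp(-t) + exp(-t), -t*exp(-t)]
  [3*t*exp(-t), 6*t*exp(-t), -3*t*exp(-t) + exp(-t)]

Strategy: write A = P · J · P⁻¹ where J is a Jordan canonical form, so e^{tA} = P · e^{tJ} · P⁻¹, and e^{tJ} can be computed block-by-block.

A has Jordan form
J =
  [-1,  1,  0]
  [ 0, -1,  0]
  [ 0,  0, -1]
(up to reordering of blocks).

Per-block formulas:
  For a 2×2 Jordan block J_2(-1): exp(t · J_2(-1)) = e^(-1t)·(I + t·N), where N is the 2×2 nilpotent shift.
  For a 1×1 block at λ = -1: exp(t · [-1]) = [e^(-1t)].

After assembling e^{tJ} and conjugating by P, we get:

e^{tA} =
  [t*exp(-t) + exp(-t), 2*t*exp(-t), -t*exp(-t)]
  [t*exp(-t), 2*t*exp(-t) + exp(-t), -t*exp(-t)]
  [3*t*exp(-t), 6*t*exp(-t), -3*t*exp(-t) + exp(-t)]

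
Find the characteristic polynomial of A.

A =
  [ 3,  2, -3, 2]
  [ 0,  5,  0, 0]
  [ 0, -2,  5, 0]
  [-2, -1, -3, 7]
x^4 - 20*x^3 + 150*x^2 - 500*x + 625

Expanding det(x·I − A) (e.g. by cofactor expansion or by noting that A is similar to its Jordan form J, which has the same characteristic polynomial as A) gives
  χ_A(x) = x^4 - 20*x^3 + 150*x^2 - 500*x + 625
which factors as (x - 5)^4. The eigenvalues (with algebraic multiplicities) are λ = 5 with multiplicity 4.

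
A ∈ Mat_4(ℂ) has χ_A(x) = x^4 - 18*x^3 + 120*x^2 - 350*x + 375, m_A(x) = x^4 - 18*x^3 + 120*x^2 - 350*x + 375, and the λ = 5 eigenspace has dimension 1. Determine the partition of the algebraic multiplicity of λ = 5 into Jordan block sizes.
Block sizes for λ = 5: [3]

Step 1 — from the characteristic polynomial, algebraic multiplicity of λ = 5 is 3. From dim ker(A − (5)·I) = 1, there are exactly 1 Jordan blocks for λ = 5.
Step 2 — from the minimal polynomial, the factor (x − 5)^3 tells us the largest block for λ = 5 has size 3.
Step 3 — with total size 3, 1 blocks, and largest block 3, the block sizes (in nonincreasing order) are [3].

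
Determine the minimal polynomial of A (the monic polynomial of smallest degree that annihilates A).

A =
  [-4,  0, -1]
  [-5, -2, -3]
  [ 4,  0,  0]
x^3 + 6*x^2 + 12*x + 8

The characteristic polynomial is χ_A(x) = (x + 2)^3, so the eigenvalues are known. The minimal polynomial is
  m_A(x) = Π_λ (x − λ)^{k_λ}
where k_λ is the size of the *largest* Jordan block for λ (equivalently, the smallest k with (A − λI)^k v = 0 for every generalised eigenvector v of λ).

  λ = -2: largest Jordan block has size 3, contributing (x + 2)^3

So m_A(x) = (x + 2)^3 = x^3 + 6*x^2 + 12*x + 8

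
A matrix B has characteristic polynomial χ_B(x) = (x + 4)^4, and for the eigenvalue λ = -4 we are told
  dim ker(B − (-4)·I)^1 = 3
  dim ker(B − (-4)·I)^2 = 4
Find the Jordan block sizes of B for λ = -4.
Block sizes for λ = -4: [2, 1, 1]

From the dimensions of kernels of powers, the number of Jordan blocks of size at least j is d_j − d_{j−1} where d_j = dim ker(N^j) (with d_0 = 0). Computing the differences gives [3, 1].
The number of blocks of size exactly k is (#blocks of size ≥ k) − (#blocks of size ≥ k + 1), so the partition is: 2 block(s) of size 1, 1 block(s) of size 2.
In nonincreasing order the block sizes are [2, 1, 1].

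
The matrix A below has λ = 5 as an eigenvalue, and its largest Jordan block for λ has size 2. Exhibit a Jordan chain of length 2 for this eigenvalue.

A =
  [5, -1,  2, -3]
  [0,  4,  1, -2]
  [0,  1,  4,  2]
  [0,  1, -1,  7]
A Jordan chain for λ = 5 of length 2:
v_1 = (-1, -1, 1, 1)ᵀ
v_2 = (0, 1, 0, 0)ᵀ

Let N = A − (5)·I. We want v_2 with N^2 v_2 = 0 but N^1 v_2 ≠ 0; then v_{j-1} := N · v_j for j = 2, …, 2.

Pick v_2 = (0, 1, 0, 0)ᵀ.
Then v_1 = N · v_2 = (-1, -1, 1, 1)ᵀ.

Sanity check: (A − (5)·I) v_1 = (0, 0, 0, 0)ᵀ = 0. ✓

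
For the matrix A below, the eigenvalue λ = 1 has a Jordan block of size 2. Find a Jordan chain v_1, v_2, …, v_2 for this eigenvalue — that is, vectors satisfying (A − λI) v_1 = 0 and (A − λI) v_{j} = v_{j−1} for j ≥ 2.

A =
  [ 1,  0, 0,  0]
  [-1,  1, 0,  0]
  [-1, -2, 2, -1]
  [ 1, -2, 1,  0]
A Jordan chain for λ = 1 of length 2:
v_1 = (0, -1, -1, 1)ᵀ
v_2 = (1, 0, 0, 0)ᵀ

Let N = A − (1)·I. We want v_2 with N^2 v_2 = 0 but N^1 v_2 ≠ 0; then v_{j-1} := N · v_j for j = 2, …, 2.

Pick v_2 = (1, 0, 0, 0)ᵀ.
Then v_1 = N · v_2 = (0, -1, -1, 1)ᵀ.

Sanity check: (A − (1)·I) v_1 = (0, 0, 0, 0)ᵀ = 0. ✓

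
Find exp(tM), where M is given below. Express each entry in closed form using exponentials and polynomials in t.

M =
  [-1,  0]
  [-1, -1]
e^{tM} =
  [exp(-t), 0]
  [-t*exp(-t), exp(-t)]

Strategy: write M = P · J · P⁻¹ where J is a Jordan canonical form, so e^{tM} = P · e^{tJ} · P⁻¹, and e^{tJ} can be computed block-by-block.

M has Jordan form
J =
  [-1,  1]
  [ 0, -1]
(up to reordering of blocks).

Per-block formulas:
  For a 2×2 Jordan block J_2(-1): exp(t · J_2(-1)) = e^(-1t)·(I + t·N), where N is the 2×2 nilpotent shift.

After assembling e^{tJ} and conjugating by P, we get:

e^{tM} =
  [exp(-t), 0]
  [-t*exp(-t), exp(-t)]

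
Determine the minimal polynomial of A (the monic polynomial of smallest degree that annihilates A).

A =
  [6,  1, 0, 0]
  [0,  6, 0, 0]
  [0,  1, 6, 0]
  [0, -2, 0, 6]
x^2 - 12*x + 36

The characteristic polynomial is χ_A(x) = (x - 6)^4, so the eigenvalues are known. The minimal polynomial is
  m_A(x) = Π_λ (x − λ)^{k_λ}
where k_λ is the size of the *largest* Jordan block for λ (equivalently, the smallest k with (A − λI)^k v = 0 for every generalised eigenvector v of λ).

  λ = 6: largest Jordan block has size 2, contributing (x − 6)^2

So m_A(x) = (x - 6)^2 = x^2 - 12*x + 36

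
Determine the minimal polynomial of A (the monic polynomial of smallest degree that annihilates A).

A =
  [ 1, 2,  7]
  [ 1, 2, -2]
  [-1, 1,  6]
x^3 - 9*x^2 + 27*x - 27

The characteristic polynomial is χ_A(x) = (x - 3)^3, so the eigenvalues are known. The minimal polynomial is
  m_A(x) = Π_λ (x − λ)^{k_λ}
where k_λ is the size of the *largest* Jordan block for λ (equivalently, the smallest k with (A − λI)^k v = 0 for every generalised eigenvector v of λ).

  λ = 3: largest Jordan block has size 3, contributing (x − 3)^3

So m_A(x) = (x - 3)^3 = x^3 - 9*x^2 + 27*x - 27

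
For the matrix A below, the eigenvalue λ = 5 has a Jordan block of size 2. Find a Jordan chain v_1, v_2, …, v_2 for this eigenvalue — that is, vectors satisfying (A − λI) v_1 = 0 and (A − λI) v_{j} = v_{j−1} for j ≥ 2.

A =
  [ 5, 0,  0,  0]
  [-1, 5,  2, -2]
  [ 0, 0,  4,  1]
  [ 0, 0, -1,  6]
A Jordan chain for λ = 5 of length 2:
v_1 = (0, -1, 0, 0)ᵀ
v_2 = (1, 0, 0, 0)ᵀ

Let N = A − (5)·I. We want v_2 with N^2 v_2 = 0 but N^1 v_2 ≠ 0; then v_{j-1} := N · v_j for j = 2, …, 2.

Pick v_2 = (1, 0, 0, 0)ᵀ.
Then v_1 = N · v_2 = (0, -1, 0, 0)ᵀ.

Sanity check: (A − (5)·I) v_1 = (0, 0, 0, 0)ᵀ = 0. ✓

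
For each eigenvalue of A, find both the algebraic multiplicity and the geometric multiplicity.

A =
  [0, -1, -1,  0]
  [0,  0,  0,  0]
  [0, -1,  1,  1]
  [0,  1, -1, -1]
λ = 0: alg = 4, geom = 2

Step 1 — factor the characteristic polynomial to read off the algebraic multiplicities:
  χ_A(x) = x^4

Step 2 — compute geometric multiplicities via the rank-nullity identity g(λ) = n − rank(A − λI):
  rank(A − (0)·I) = 2, so dim ker(A − (0)·I) = n − 2 = 2

Summary:
  λ = 0: algebraic multiplicity = 4, geometric multiplicity = 2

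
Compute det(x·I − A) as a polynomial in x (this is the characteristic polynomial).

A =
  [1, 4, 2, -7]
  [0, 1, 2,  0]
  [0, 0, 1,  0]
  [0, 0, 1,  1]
x^4 - 4*x^3 + 6*x^2 - 4*x + 1

Expanding det(x·I − A) (e.g. by cofactor expansion or by noting that A is similar to its Jordan form J, which has the same characteristic polynomial as A) gives
  χ_A(x) = x^4 - 4*x^3 + 6*x^2 - 4*x + 1
which factors as (x - 1)^4. The eigenvalues (with algebraic multiplicities) are λ = 1 with multiplicity 4.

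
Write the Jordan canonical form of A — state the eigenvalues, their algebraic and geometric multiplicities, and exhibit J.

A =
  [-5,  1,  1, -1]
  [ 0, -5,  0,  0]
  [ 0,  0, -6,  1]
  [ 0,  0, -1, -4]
J_2(-5) ⊕ J_2(-5)

The characteristic polynomial is
  det(x·I − A) = x^4 + 20*x^3 + 150*x^2 + 500*x + 625 = (x + 5)^4

Eigenvalues and multiplicities (the geometric multiplicity of λ is n − rank(A − λI), which equals the number of Jordan blocks for λ):
  λ = -5: algebraic multiplicity = 4, geometric multiplicity = 2

Determining the block sizes for each eigenvalue:
  λ = -5: with am = 4 and gm = 2, the partition is not yet determined (e.g. several partitions of 4 into 2 parts exist). Let N = A − (-5)·I. Computing rank(N^1) = 2, rank(N^2) = 0; the number of blocks of size ≥ j is rank(N^{j−1}) − rank(N^j), giving [2, 2]. So we have 2 block(s) of size 2 → block sizes [2, 2]

Assembling the blocks gives a Jordan form
J =
  [-5,  1,  0,  0]
  [ 0, -5,  0,  0]
  [ 0,  0, -5,  1]
  [ 0,  0,  0, -5]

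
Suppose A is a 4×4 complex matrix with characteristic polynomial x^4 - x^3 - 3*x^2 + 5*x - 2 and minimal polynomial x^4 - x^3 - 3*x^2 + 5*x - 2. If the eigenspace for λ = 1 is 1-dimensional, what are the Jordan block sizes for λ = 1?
Block sizes for λ = 1: [3]

Step 1 — from the characteristic polynomial, algebraic multiplicity of λ = 1 is 3. From dim ker(A − (1)·I) = 1, there are exactly 1 Jordan blocks for λ = 1.
Step 2 — from the minimal polynomial, the factor (x − 1)^3 tells us the largest block for λ = 1 has size 3.
Step 3 — with total size 3, 1 blocks, and largest block 3, the block sizes (in nonincreasing order) are [3].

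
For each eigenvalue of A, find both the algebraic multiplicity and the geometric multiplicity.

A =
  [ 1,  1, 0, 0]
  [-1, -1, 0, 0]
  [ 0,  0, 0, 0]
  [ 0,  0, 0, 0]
λ = 0: alg = 4, geom = 3

Step 1 — factor the characteristic polynomial to read off the algebraic multiplicities:
  χ_A(x) = x^4

Step 2 — compute geometric multiplicities via the rank-nullity identity g(λ) = n − rank(A − λI):
  rank(A − (0)·I) = 1, so dim ker(A − (0)·I) = n − 1 = 3

Summary:
  λ = 0: algebraic multiplicity = 4, geometric multiplicity = 3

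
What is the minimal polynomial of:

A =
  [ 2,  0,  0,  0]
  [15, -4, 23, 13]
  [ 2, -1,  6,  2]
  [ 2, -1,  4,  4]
x^3 - 6*x^2 + 12*x - 8

The characteristic polynomial is χ_A(x) = (x - 2)^4, so the eigenvalues are known. The minimal polynomial is
  m_A(x) = Π_λ (x − λ)^{k_λ}
where k_λ is the size of the *largest* Jordan block for λ (equivalently, the smallest k with (A − λI)^k v = 0 for every generalised eigenvector v of λ).

  λ = 2: largest Jordan block has size 3, contributing (x − 2)^3

So m_A(x) = (x - 2)^3 = x^3 - 6*x^2 + 12*x - 8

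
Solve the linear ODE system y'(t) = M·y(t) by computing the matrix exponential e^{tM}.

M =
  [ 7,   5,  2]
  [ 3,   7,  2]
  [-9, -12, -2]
e^{tM} =
  [3*t^2*exp(4*t) + 3*t*exp(4*t) + exp(4*t), 3*t^2*exp(4*t) + 5*t*exp(4*t), 2*t^2*exp(4*t) + 2*t*exp(4*t)]
  [3*t*exp(4*t), 3*t*exp(4*t) + exp(4*t), 2*t*exp(4*t)]
  [-9*t^2*exp(4*t)/2 - 9*t*exp(4*t), -9*t^2*exp(4*t)/2 - 12*t*exp(4*t), -3*t^2*exp(4*t) - 6*t*exp(4*t) + exp(4*t)]

Strategy: write M = P · J · P⁻¹ where J is a Jordan canonical form, so e^{tM} = P · e^{tJ} · P⁻¹, and e^{tJ} can be computed block-by-block.

M has Jordan form
J =
  [4, 1, 0]
  [0, 4, 1]
  [0, 0, 4]
(up to reordering of blocks).

Per-block formulas:
  For a 3×3 Jordan block J_3(4): exp(t · J_3(4)) = e^(4t)·(I + t·N + (t^2/2)·N^2), where N is the 3×3 nilpotent shift.

After assembling e^{tJ} and conjugating by P, we get:

e^{tM} =
  [3*t^2*exp(4*t) + 3*t*exp(4*t) + exp(4*t), 3*t^2*exp(4*t) + 5*t*exp(4*t), 2*t^2*exp(4*t) + 2*t*exp(4*t)]
  [3*t*exp(4*t), 3*t*exp(4*t) + exp(4*t), 2*t*exp(4*t)]
  [-9*t^2*exp(4*t)/2 - 9*t*exp(4*t), -9*t^2*exp(4*t)/2 - 12*t*exp(4*t), -3*t^2*exp(4*t) - 6*t*exp(4*t) + exp(4*t)]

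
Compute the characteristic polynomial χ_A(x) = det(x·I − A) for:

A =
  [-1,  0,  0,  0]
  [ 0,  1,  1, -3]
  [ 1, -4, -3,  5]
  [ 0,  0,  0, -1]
x^4 + 4*x^3 + 6*x^2 + 4*x + 1

Expanding det(x·I − A) (e.g. by cofactor expansion or by noting that A is similar to its Jordan form J, which has the same characteristic polynomial as A) gives
  χ_A(x) = x^4 + 4*x^3 + 6*x^2 + 4*x + 1
which factors as (x + 1)^4. The eigenvalues (with algebraic multiplicities) are λ = -1 with multiplicity 4.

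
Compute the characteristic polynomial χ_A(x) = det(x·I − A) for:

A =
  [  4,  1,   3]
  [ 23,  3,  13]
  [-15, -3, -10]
x^3 + 3*x^2 + 3*x + 1

Expanding det(x·I − A) (e.g. by cofactor expansion or by noting that A is similar to its Jordan form J, which has the same characteristic polynomial as A) gives
  χ_A(x) = x^3 + 3*x^2 + 3*x + 1
which factors as (x + 1)^3. The eigenvalues (with algebraic multiplicities) are λ = -1 with multiplicity 3.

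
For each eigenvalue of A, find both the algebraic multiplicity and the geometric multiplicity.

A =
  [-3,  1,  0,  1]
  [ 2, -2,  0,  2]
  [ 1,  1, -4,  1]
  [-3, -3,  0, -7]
λ = -4: alg = 4, geom = 3

Step 1 — factor the characteristic polynomial to read off the algebraic multiplicities:
  χ_A(x) = (x + 4)^4

Step 2 — compute geometric multiplicities via the rank-nullity identity g(λ) = n − rank(A − λI):
  rank(A − (-4)·I) = 1, so dim ker(A − (-4)·I) = n − 1 = 3

Summary:
  λ = -4: algebraic multiplicity = 4, geometric multiplicity = 3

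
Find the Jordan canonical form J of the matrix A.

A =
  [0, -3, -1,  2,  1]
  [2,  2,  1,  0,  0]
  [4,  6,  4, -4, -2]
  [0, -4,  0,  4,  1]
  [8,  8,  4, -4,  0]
J_3(2) ⊕ J_2(2)

The characteristic polynomial is
  det(x·I − A) = x^5 - 10*x^4 + 40*x^3 - 80*x^2 + 80*x - 32 = (x - 2)^5

Eigenvalues and multiplicities (the geometric multiplicity of λ is n − rank(A − λI), which equals the number of Jordan blocks for λ):
  λ = 2: algebraic multiplicity = 5, geometric multiplicity = 2

Determining the block sizes for each eigenvalue:
  λ = 2: with am = 5 and gm = 2, the partition is not yet determined (e.g. several partitions of 5 into 2 parts exist). Let N = A − (2)·I. Computing rank(N^1) = 3, rank(N^2) = 1, rank(N^3) = 0; the number of blocks of size ≥ j is rank(N^{j−1}) − rank(N^j), giving [2, 2, 1]. So we have 1 block(s) of size 3, 1 block(s) of size 2 → block sizes [3, 2]

Assembling the blocks gives a Jordan form
J =
  [2, 1, 0, 0, 0]
  [0, 2, 1, 0, 0]
  [0, 0, 2, 0, 0]
  [0, 0, 0, 2, 1]
  [0, 0, 0, 0, 2]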